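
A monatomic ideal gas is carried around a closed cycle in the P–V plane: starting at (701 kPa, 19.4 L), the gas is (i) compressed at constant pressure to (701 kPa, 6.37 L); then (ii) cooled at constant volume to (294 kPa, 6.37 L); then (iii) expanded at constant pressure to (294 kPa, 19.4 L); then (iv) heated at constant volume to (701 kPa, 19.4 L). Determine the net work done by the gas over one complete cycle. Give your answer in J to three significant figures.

W_net ≈ -5300 J

Constant-volume legs do no work.
W(i) = (701)(6.37 − 19.4) = -9134 J; W(iii) = (294)(19.4 − 6.37) = 3831 J.
W_net = -9134 + 3831 = -5303 J (the counter-clockwise enclosed area).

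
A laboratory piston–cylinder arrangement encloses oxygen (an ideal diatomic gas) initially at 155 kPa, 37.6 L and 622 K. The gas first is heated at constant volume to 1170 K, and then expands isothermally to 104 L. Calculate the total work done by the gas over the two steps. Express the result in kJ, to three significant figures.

W_total ≈ 11.2 kJ

Step 1 (isochoric): W = 0 (constant volume).
After step 1: P = 291.6 kPa (V unchanged).
Step 2 (isothermal): W = P₁V₁ ln(V₂/V₁) = (10963) ln(104/37.6) = 11153 J.
W_total = 0 + 11153 = 11153 J.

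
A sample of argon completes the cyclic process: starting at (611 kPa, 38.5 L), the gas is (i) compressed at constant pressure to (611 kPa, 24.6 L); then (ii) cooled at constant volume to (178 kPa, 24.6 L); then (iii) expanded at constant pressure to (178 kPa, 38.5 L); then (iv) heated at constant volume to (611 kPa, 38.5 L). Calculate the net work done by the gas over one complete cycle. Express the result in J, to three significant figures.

Constant-volume legs do no work.
W(i) = (611)(24.6 − 38.5) = -8493 J; W(iii) = (178)(38.5 − 24.6) = 2474 J.
W_net = -8493 + 2474 = -6019 J (the counter-clockwise enclosed area).

W_net ≈ -6020 J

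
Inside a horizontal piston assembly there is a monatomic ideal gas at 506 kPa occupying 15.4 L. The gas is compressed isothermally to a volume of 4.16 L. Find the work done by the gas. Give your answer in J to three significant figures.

W ≈ -10200 J

Isothermal: W = nRT ln(V₂/V₁) = P₁V₁ ln(V₂/V₁).
P₁V₁ = (506 kPa)(15.4 L) = 7792 J.
W = 7792 × ln(4.16/15.4) = 7792 × -1.309
W_by_gas = -10199 J.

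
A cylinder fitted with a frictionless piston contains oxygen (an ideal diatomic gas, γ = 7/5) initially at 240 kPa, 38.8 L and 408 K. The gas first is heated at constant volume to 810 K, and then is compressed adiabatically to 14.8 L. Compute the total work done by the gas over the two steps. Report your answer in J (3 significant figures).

Step 1 (isochoric): W = 0 (constant volume).
After step 1: P = 476.5 kPa (V unchanged).
Step 2 (adiabatic): W = (P₁V₁ − P₂V₂)/(γ−1) = (18487 − 27183)/0.4 = -21740 J.
W_total = 0 − 21740 = -21740 J.

W_total ≈ -21700 J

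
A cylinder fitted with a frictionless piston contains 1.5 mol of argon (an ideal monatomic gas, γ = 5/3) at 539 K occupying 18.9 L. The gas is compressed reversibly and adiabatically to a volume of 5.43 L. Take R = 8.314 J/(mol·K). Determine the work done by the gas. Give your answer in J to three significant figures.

W ≈ -13100 J

Adiabatic: TV^(γ−1) = const with γ = 5/3.
T₂ = T₁ (V₁/V₂)^(γ−1) = 539 × (18.9/5.43)^0.667 = 539 × 2.297 = 1238 K.
W_by = nCᵥ(T₁ − T₂) = (1.5)(12.47)(539 − 1238) = -13075 J.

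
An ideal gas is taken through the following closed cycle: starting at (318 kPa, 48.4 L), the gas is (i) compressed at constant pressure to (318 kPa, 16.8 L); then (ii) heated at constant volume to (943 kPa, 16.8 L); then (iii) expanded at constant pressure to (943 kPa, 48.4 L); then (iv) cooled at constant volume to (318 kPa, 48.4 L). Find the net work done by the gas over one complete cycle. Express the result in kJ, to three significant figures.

Constant-volume legs do no work.
W(i) = (318)(16.8 − 48.4) = -10049 J; W(iii) = (943)(48.4 − 16.8) = 29799 J.
W_net = -10049 + 29799 = 19750 J (the clockwise enclosed area).

W_net ≈ 19.8 kJ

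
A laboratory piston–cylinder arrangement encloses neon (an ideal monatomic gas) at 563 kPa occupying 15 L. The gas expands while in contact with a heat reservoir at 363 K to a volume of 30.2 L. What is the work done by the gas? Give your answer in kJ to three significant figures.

Isothermal: W = nRT ln(V₂/V₁) = P₁V₁ ln(V₂/V₁).
P₁V₁ = (563 kPa)(15 L) = 8445 J.
W = 8445 × ln(30.2/15) = 8445 × 0.6998
W_by_gas = 5910 J.

W ≈ 5.91 kJ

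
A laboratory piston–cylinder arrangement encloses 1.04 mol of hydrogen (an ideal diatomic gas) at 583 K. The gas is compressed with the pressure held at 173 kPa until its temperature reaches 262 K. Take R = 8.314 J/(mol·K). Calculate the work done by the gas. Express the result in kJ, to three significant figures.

W ≈ -2.78 kJ

Isobaric: W = P ΔV = nR ΔT.
W = (1.04)(8.314)(262 − 583) = -2776 J.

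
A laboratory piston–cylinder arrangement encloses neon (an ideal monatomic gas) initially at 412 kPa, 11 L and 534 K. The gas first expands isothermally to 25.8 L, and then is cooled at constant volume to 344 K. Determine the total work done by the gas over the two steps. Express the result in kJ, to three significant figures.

W_total ≈ 3.86 kJ

Step 1 (isothermal): W = P₁V₁ ln(V₂/V₁) = (4532) ln(25.8/11) = 3863 J.
Step 2 (isochoric): W = 0 (constant volume).
W_total = 3863 + 0 = 3863 J.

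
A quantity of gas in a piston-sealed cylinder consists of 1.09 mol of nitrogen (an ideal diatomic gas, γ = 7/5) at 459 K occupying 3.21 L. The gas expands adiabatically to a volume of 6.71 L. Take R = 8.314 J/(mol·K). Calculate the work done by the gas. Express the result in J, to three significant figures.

Adiabatic: TV^(γ−1) = const with γ = 7/5.
T₂ = T₁ (V₁/V₂)^(γ−1) = 459 × (3.21/6.71)^0.4 = 459 × 0.7446 = 341.8 K.
W_by = nCᵥ(T₁ − T₂) = (1.09)(20.79)(459 − 341.8) = 2656 J.

W ≈ 2660 J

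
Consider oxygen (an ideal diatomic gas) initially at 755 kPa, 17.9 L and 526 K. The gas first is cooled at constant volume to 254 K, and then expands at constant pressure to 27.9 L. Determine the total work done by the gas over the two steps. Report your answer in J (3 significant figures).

W_total ≈ 3650 J

Step 1 (isochoric): W = 0 (constant volume).
After step 1: P = 364.6 kPa (V unchanged).
Step 2 (isobaric): W = PΔV = (364.6 kPa)(27.9 − 17.9 L) = 3646 J.
W_total = 0 + 3646 = 3646 J.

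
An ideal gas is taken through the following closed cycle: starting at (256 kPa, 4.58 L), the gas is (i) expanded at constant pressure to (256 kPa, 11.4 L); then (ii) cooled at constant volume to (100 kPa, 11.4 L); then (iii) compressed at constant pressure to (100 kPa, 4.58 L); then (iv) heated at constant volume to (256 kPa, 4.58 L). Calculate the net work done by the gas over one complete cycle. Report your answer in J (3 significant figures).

W_net ≈ 1060 J

Constant-volume legs do no work.
W(i) = (256)(11.4 − 4.58) = 1746 J; W(iii) = (100)(4.58 − 11.4) = -682 J.
W_net = 1746 − 682 = 1064 J (the clockwise enclosed area).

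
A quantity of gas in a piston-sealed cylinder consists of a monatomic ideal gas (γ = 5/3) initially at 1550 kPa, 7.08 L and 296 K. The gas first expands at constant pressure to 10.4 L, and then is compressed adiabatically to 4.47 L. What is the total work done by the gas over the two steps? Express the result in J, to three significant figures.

Step 1 (isobaric): W = PΔV = (1550 kPa)(10.4 − 7.08 L) = 5146 J.
After step 1: P = 1550 kPa, V = 10.4 L, T = 434.8 K.
Step 2 (adiabatic): W = (P₁V₁ − P₂V₂)/(γ−1) = (16120 − 28304)/0.667 = -18276 J.
W_total = 5146 − 18276 = -13130 J.

W_total ≈ -13100 J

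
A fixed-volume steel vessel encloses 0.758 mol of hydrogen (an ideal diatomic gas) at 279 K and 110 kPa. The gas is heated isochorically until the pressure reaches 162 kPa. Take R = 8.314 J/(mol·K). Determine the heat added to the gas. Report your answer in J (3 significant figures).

Constant volume ⇒ W = 0, so Q = ΔU = nCᵥΔT with Cᵥ = 5R/2 = 20.79 J/(mol·K).
At constant V, T₂/T₁ = P₂/P₁ ⇒ ΔT = T₁(P₂/P₁ − 1) = 279·(162/110 − 1) = 131.9 K.
ΔU = (0.758)(20.79)(131.9) = 2078 J.

Q ≈ 2080 J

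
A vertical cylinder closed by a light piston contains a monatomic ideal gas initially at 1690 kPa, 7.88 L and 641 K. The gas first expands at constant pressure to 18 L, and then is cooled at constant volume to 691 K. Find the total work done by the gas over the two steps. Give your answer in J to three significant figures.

W_total ≈ 17100 J

Step 1 (isobaric): W = PΔV = (1690 kPa)(18 − 7.88 L) = 17103 J.
Step 2 (isochoric): W = 0 (constant volume).
W_total = 17103 + 0 = 17103 J.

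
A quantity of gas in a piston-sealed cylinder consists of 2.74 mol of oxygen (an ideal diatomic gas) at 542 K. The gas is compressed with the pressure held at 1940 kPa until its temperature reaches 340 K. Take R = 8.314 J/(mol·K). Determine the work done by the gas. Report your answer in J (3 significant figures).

W ≈ -4600 J

Isobaric: W = P ΔV = nR ΔT.
W = (2.74)(8.314)(340 − 542) = -4602 J.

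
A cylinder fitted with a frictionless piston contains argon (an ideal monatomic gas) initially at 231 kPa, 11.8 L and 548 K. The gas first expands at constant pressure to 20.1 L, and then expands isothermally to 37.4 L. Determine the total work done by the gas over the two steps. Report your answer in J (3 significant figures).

Step 1 (isobaric): W = PΔV = (231 kPa)(20.1 − 11.8 L) = 1917 J.
After step 1: P = 231 kPa, V = 20.1 L, T = 933.5 K.
Step 2 (isothermal): W = P₁V₁ ln(V₂/V₁) = (4643) ln(37.4/20.1) = 2883 J.
W_total = 1917 + 2883 = 4800 J.

W_total ≈ 4800 J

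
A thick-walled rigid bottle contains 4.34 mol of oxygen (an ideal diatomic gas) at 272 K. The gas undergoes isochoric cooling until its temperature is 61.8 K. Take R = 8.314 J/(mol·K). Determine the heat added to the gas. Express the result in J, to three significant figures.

Q ≈ -19000 J

Constant volume ⇒ W = 0, so Q = ΔU = nCᵥΔT with Cᵥ = 5R/2 = 20.79 J/(mol·K).
ΔU = (4.34)(20.79)(61.8 − 272) = -18961 J.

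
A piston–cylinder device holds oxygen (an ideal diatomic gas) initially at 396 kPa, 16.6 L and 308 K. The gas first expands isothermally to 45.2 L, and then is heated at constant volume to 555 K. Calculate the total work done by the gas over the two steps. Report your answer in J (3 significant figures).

Step 1 (isothermal): W = P₁V₁ ln(V₂/V₁) = (6574) ln(45.2/16.6) = 6585 J.
Step 2 (isochoric): W = 0 (constant volume).
W_total = 6585 + 0 = 6585 J.

W_total ≈ 6580 J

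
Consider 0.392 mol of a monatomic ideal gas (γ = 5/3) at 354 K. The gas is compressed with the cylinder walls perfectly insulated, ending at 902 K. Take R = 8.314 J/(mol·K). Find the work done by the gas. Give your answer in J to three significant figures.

Adiabatic ⇒ Q = 0, so W_by = −ΔU = nCᵥ(T₁ − T₂).
Cᵥ = 3R/2 = 12.47 J/(mol·K).
W = (0.392)(12.47)(354 − 902) = -2679 J.

W ≈ -2680 J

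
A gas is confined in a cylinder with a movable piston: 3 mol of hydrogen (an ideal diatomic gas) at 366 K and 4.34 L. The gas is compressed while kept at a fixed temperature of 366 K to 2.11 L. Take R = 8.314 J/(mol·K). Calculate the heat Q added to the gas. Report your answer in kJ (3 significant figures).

Isothermal ⇒ ΔU = 0, so Q = W = nRT ln(V₂/V₁).
Q = (3)(8.314)(366) ln(2.11/4.34) = 9129 × -0.7212 = -6584 J.

Q ≈ -6.58 kJ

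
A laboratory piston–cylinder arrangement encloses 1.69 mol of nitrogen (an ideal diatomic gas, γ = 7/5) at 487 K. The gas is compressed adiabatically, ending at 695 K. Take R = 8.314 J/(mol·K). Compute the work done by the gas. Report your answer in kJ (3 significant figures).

W ≈ -7.31 kJ

Adiabatic ⇒ Q = 0, so W_by = −ΔU = nCᵥ(T₁ − T₂).
Cᵥ = 5R/2 = 20.79 J/(mol·K).
W = (1.69)(20.79)(487 − 695) = -7306 J.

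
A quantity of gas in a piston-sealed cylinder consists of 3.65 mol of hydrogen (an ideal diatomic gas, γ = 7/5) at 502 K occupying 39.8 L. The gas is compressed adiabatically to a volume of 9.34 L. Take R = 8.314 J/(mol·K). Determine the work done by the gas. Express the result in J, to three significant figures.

Adiabatic: TV^(γ−1) = const with γ = 7/5.
T₂ = T₁ (V₁/V₂)^(γ−1) = 502 × (39.8/9.34)^0.4 = 502 × 1.786 = 896.4 K.
W_by = nCᵥ(T₁ − T₂) = (3.65)(20.79)(502 − 896.4) = -29924 J.

W ≈ -29900 J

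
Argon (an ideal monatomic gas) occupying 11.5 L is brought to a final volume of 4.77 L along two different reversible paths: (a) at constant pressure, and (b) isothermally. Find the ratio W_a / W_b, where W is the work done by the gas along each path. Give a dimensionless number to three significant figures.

Path (a) isobaric: W = P₁(V₂ − V₁) → W_a/(P₁V₁) = -0.5852.
Path (b) isothermal: W = P₁V₁ ln(V₂/V₁) → W_b/(P₁V₁) = -0.88.
W_a / W_b = -0.5852 / -0.88 = 0.665.

W_a / W_b ≈ 0.665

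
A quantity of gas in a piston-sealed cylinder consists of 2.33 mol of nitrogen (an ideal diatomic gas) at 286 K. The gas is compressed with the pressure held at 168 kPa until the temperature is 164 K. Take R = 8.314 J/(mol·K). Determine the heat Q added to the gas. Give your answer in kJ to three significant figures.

Q ≈ -8.27 kJ

Isobaric: W = nRΔT = (2.33)(8.314)(-122) = -2363 J.
ΔU = nCᵥΔT with Cᵥ = 5R/2: ΔU = (2.33)(20.79)(-122) = -5908 J.
Q = ΔU + W = -5908 − 2363 = -8272 J.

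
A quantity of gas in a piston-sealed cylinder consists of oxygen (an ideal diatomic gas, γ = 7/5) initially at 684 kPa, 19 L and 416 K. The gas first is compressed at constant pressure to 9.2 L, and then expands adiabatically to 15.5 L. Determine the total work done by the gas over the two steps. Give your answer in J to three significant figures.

Step 1 (isobaric): W = PΔV = (684 kPa)(9.2 − 19 L) = -6703 J.
After step 1: P = 684 kPa, V = 9.2 L, T = 201.4 K.
Step 2 (adiabatic): W = (P₁V₁ − P₂V₂)/(γ−1) = (6293 − 5108)/0.4 = 2963 J.
W_total = -6703 + 2963 = -3740 J.

W_total ≈ -3740 J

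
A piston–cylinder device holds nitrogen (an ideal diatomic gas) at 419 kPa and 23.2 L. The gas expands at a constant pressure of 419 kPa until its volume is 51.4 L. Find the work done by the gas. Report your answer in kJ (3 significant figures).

W ≈ 11.8 kJ

Isobaric: W = P ΔV.
W = (419 kPa)(51.4 − 23.2 L) = (419)(28.2) = 11816 J.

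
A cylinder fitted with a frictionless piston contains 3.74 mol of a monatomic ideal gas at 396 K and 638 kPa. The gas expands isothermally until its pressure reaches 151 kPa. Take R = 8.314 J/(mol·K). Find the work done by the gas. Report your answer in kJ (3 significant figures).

W ≈ 17.7 kJ

Isothermal process: W = nRT ln(V₂/V₁) = nRT ln(P₁/P₂).
W = (3.74)(8.314)(396) × ln(638/151)
  = 12313 × ln(4.225) = 12313 × 1.441
W_by_gas = 17744 J.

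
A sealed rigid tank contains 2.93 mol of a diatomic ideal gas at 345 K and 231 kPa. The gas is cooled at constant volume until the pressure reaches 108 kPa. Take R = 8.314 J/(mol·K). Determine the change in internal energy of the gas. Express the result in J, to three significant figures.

ΔU ≈ -11200 J

Constant volume ⇒ W = 0, so Q = ΔU = nCᵥΔT with Cᵥ = 5R/2 = 20.79 J/(mol·K).
At constant V, T₂/T₁ = P₂/P₁ ⇒ ΔT = T₁(P₂/P₁ − 1) = 345·(108/231 − 1) = -183.7 K.
ΔU = (2.93)(20.79)(-183.7) = -11187 J.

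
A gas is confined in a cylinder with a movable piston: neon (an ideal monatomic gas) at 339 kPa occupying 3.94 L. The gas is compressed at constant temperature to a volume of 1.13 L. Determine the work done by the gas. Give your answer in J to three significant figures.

Isothermal: W = nRT ln(V₂/V₁) = P₁V₁ ln(V₂/V₁).
P₁V₁ = (339 kPa)(3.94 L) = 1336 J.
W = 1336 × ln(1.13/3.94) = 1336 × -1.249
W_by_gas = -1668 J.

W ≈ -1670 J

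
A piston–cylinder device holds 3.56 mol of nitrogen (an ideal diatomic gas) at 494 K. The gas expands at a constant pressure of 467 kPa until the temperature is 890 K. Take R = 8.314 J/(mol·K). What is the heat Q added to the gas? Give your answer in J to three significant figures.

Q ≈ 41000 J

Isobaric: W = nRΔT = (3.56)(8.314)(396) = 11721 J.
ΔU = nCᵥΔT with Cᵥ = 5R/2: ΔU = (3.56)(20.79)(396) = 29302 J.
Q = ΔU + W = 29302 + 11721 = 41023 J.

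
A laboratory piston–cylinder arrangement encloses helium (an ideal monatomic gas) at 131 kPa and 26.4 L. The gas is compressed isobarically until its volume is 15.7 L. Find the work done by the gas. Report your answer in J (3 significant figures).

W ≈ -1400 J

Isobaric: W = P ΔV.
W = (131 kPa)(15.7 − 26.4 L) = (131)(-10.7) = -1402 J.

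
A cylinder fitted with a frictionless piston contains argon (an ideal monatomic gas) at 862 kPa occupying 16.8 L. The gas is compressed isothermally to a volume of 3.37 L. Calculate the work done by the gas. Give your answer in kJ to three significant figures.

W ≈ -23.3 kJ

Isothermal: W = nRT ln(V₂/V₁) = P₁V₁ ln(V₂/V₁).
P₁V₁ = (862 kPa)(16.8 L) = 14482 J.
W = 14482 × ln(3.37/16.8) = 14482 × -1.606
W_by_gas = -23264 J.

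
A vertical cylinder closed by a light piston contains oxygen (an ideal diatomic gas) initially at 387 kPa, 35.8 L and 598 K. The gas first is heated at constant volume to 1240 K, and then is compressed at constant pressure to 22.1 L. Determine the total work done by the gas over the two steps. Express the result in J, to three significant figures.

W_total ≈ -11000 J

Step 1 (isochoric): W = 0 (constant volume).
After step 1: P = 802.5 kPa (V unchanged).
Step 2 (isobaric): W = PΔV = (802.5 kPa)(22.1 − 35.8 L) = -10994 J.
W_total = 0 − 10994 = -10994 J.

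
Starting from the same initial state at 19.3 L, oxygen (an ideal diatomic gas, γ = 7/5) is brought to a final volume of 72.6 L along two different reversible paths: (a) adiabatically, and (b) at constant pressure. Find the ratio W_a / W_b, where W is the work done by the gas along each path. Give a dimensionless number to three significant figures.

W_a / W_b ≈ 0.372

Path (a) adiabatic: W = P₁V₁(1 − (V₁/V₂)^(γ−1))/(γ−1) → W_a/(P₁V₁) = 1.028.
Path (b) isobaric: W = P₁(V₂ − V₁) → W_b/(P₁V₁) = 2.762.
W_a / W_b = 1.028 / 2.762 = 0.3724.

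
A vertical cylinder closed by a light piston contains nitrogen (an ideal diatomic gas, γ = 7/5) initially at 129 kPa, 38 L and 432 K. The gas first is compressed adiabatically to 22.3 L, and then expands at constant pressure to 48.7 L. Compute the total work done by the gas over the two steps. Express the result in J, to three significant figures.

W_total ≈ 4270 J

Step 1 (adiabatic): W = (P₁V₁ − P₂V₂)/(γ−1) = (4902 − 6067)/0.4 = -2912 J.
After step 1: P = 272.1 kPa, V = 22.3 L, T = 534.7 K.
Step 2 (isobaric): W = PΔV = (272.1 kPa)(48.7 − 22.3 L) = 7182 J.
W_total = -2912 + 7182 = 4270 J.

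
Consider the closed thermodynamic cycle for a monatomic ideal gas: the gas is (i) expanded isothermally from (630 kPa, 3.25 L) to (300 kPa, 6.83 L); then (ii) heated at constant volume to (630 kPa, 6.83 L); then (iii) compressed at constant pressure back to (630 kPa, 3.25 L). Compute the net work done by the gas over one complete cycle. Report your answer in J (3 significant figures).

W_net ≈ -735 J

Leg (i): W = PᵢVᵢ ln(V_f/Vᵢ) = (2048) ln(6.83/3.25) = 1521 J.
Leg (ii): W = 0.
Leg (iii): W = PΔV = (630)(3.25 − 6.83) = -2255 J.
W_net = 1521 − 2255 = -734.8 J.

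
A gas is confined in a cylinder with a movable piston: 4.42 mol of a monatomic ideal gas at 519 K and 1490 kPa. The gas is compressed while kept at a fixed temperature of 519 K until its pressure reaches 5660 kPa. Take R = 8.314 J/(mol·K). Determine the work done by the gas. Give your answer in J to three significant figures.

W ≈ -25500 J

Isothermal process: W = nRT ln(V₂/V₁) = nRT ln(P₁/P₂).
W = (4.42)(8.314)(519) × ln(1490/5660)
  = 19072 × ln(0.2633) = 19072 × -1.335
W_by_gas = -25455 J.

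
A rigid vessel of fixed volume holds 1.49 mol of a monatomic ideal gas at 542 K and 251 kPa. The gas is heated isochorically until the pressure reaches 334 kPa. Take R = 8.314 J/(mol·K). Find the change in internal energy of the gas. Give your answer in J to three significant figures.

Constant volume ⇒ W = 0, so Q = ΔU = nCᵥΔT with Cᵥ = 3R/2 = 12.47 J/(mol·K).
At constant V, T₂/T₁ = P₂/P₁ ⇒ ΔT = T₁(P₂/P₁ − 1) = 542·(334/251 − 1) = 179.2 K.
ΔU = (1.49)(12.47)(179.2) = 3330 J.

ΔU ≈ 3330 J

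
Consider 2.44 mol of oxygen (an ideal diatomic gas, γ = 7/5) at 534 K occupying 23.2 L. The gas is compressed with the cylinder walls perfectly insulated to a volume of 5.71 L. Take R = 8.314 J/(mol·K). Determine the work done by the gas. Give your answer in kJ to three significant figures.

W ≈ -20.4 kJ

Adiabatic: TV^(γ−1) = const with γ = 7/5.
T₂ = T₁ (V₁/V₂)^(γ−1) = 534 × (23.2/5.71)^0.4 = 534 × 1.752 = 935.6 K.
W_by = nCᵥ(T₁ − T₂) = (2.44)(20.79)(534 − 935.6) = -20366 J.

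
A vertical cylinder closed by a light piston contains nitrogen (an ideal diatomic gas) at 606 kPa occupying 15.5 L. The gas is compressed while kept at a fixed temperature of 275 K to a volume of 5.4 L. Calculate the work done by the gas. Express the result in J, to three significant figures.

Isothermal: W = nRT ln(V₂/V₁) = P₁V₁ ln(V₂/V₁).
P₁V₁ = (606 kPa)(15.5 L) = 9393 J.
W = 9393 × ln(5.4/15.5) = 9393 × -1.054
W_by_gas = -9904 J.

W ≈ -9900 J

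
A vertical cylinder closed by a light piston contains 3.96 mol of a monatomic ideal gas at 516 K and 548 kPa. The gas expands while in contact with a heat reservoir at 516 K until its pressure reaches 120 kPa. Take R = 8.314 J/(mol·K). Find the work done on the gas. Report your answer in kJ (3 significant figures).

W ≈ -25.8 kJ

Isothermal process: W = nRT ln(V₂/V₁) = nRT ln(P₁/P₂).
W = (3.96)(8.314)(516) × ln(548/120)
  = 16988 × ln(4.567) = 16988 × 1.519
W_by_gas = 25802 J; work on gas = −W_by = -25802 J.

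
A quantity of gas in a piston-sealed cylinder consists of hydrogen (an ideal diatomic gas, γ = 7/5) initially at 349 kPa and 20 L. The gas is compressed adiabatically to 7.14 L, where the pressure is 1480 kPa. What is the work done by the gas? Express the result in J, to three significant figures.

W ≈ -8970 J

Adiabatic: W = (P₁V₁ − P₂V₂)/(γ − 1) with γ = 7/5.
P₁V₁ = 6980 J, P₂V₂ = 10567 J.
W = (6980 − 10567) / 0.4 = -8968 J.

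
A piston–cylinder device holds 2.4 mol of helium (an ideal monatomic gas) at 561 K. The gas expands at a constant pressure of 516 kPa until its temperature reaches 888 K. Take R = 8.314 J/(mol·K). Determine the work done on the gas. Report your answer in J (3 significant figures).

W ≈ -6520 J

Isobaric: W = P ΔV = nR ΔT.
W = (2.4)(8.314)(888 − 561) = 6525 J.
Work on gas = −W_by = -6525 J.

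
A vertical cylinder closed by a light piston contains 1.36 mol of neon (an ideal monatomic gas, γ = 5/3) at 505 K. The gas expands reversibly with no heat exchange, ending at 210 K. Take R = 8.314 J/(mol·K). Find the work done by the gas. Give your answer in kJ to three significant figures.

W ≈ 5.00 kJ

Adiabatic ⇒ Q = 0, so W_by = −ΔU = nCᵥ(T₁ − T₂).
Cᵥ = 3R/2 = 12.47 J/(mol·K).
W = (1.36)(12.47)(505 − 210) = 5003 J.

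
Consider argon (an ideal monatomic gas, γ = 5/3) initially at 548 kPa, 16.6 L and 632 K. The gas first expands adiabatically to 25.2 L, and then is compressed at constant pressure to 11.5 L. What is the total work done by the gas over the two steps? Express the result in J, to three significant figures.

Step 1 (adiabatic): W = (P₁V₁ − P₂V₂)/(γ−1) = (9097 − 6887)/0.667 = 3315 J.
After step 1: P = 273.3 kPa, V = 25.2 L, T = 478.5 K.
Step 2 (isobaric): W = PΔV = (273.3 kPa)(11.5 − 25.2 L) = -3744 J.
W_total = 3315 − 3744 = -429.3 J.

W_total ≈ -429 J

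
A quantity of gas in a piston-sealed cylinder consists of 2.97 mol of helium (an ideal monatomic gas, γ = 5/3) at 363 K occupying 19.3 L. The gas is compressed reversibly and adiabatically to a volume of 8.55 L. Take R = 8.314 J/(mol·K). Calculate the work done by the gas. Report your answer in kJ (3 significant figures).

W ≈ -9.69 kJ

Adiabatic: TV^(γ−1) = const with γ = 5/3.
T₂ = T₁ (V₁/V₂)^(γ−1) = 363 × (19.3/8.55)^0.667 = 363 × 1.721 = 624.6 K.
W_by = nCᵥ(T₁ − T₂) = (2.97)(12.47)(363 − 624.6) = -9691 J.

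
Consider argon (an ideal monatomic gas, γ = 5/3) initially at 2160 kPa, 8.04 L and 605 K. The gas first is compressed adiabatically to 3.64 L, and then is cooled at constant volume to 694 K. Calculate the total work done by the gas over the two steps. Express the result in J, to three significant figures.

Step 1 (adiabatic): W = (P₁V₁ − P₂V₂)/(γ−1) = (17366 − 29454)/0.667 = -18132 J.
Step 2 (isochoric): W = 0 (constant volume).
W_total = -18132 + 0 = -18132 J.

W_total ≈ -18100 J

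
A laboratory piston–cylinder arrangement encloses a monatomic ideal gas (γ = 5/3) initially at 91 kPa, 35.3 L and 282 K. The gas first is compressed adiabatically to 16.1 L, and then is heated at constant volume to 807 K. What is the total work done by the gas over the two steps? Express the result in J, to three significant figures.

W_total ≈ -3310 J

Step 1 (adiabatic): W = (P₁V₁ − P₂V₂)/(γ−1) = (3212 − 5421)/0.667 = -3314 J.
Step 2 (isochoric): W = 0 (constant volume).
W_total = -3314 + 0 = -3314 J.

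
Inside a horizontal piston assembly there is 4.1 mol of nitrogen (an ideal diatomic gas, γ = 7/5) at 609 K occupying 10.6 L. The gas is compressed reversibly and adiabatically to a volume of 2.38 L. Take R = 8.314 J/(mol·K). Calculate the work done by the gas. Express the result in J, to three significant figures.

W ≈ -42400 J

Adiabatic: TV^(γ−1) = const with γ = 7/5.
T₂ = T₁ (V₁/V₂)^(γ−1) = 609 × (10.6/2.38)^0.4 = 609 × 1.818 = 1107 K.
W_by = nCᵥ(T₁ − T₂) = (4.1)(20.79)(609 − 1107) = -42430 J.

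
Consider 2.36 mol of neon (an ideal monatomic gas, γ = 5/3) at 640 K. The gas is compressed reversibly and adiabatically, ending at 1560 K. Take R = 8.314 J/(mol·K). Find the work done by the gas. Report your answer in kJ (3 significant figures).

Adiabatic ⇒ Q = 0, so W_by = −ΔU = nCᵥ(T₁ − T₂).
Cᵥ = 3R/2 = 12.47 J/(mol·K).
W = (2.36)(12.47)(640 − 1560) = -27077 J.

W ≈ -27.1 kJ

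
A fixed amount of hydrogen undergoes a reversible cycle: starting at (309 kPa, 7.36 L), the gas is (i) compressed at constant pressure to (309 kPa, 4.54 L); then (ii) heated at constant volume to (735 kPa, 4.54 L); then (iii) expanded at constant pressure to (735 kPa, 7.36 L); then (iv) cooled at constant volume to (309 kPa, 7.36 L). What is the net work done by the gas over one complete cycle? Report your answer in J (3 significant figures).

W_net ≈ 1200 J

Constant-volume legs do no work.
W(i) = (309)(4.54 − 7.36) = -871.4 J; W(iii) = (735)(7.36 − 4.54) = 2073 J.
W_net = -871.4 + 2073 = 1201 J (the clockwise enclosed area).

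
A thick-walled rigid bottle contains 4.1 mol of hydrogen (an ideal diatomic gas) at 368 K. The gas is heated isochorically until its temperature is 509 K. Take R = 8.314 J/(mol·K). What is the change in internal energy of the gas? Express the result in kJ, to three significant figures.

ΔU ≈ 12.0 kJ

Constant volume ⇒ W = 0, so Q = ΔU = nCᵥΔT with Cᵥ = 5R/2 = 20.79 J/(mol·K).
ΔU = (4.1)(20.79)(509 − 368) = 12016 J.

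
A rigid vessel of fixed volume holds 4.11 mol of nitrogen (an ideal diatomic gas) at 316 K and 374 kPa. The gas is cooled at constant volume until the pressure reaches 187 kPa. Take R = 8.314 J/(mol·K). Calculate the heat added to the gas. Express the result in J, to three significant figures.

Constant volume ⇒ W = 0, so Q = ΔU = nCᵥΔT with Cᵥ = 5R/2 = 20.79 J/(mol·K).
At constant V, T₂/T₁ = P₂/P₁ ⇒ ΔT = T₁(P₂/P₁ − 1) = 316·(187/374 − 1) = -158 K.
ΔU = (4.11)(20.79)(-158) = -13497 J.

Q ≈ -13500 J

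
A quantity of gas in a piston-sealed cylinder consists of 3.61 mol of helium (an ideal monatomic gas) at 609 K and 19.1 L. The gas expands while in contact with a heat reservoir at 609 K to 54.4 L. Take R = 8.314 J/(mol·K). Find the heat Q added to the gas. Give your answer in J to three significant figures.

Q ≈ 19100 J

Isothermal ⇒ ΔU = 0, so Q = W = nRT ln(V₂/V₁).
Q = (3.61)(8.314)(609) ln(54.4/19.1) = 18278 × 1.047 = 19131 J.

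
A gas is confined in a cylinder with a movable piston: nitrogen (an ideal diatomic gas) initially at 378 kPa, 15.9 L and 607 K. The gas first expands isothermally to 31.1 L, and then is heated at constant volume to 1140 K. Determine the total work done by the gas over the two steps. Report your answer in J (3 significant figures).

W_total ≈ 4030 J

Step 1 (isothermal): W = P₁V₁ ln(V₂/V₁) = (6010) ln(31.1/15.9) = 4032 J.
Step 2 (isochoric): W = 0 (constant volume).
W_total = 4032 + 0 = 4032 J.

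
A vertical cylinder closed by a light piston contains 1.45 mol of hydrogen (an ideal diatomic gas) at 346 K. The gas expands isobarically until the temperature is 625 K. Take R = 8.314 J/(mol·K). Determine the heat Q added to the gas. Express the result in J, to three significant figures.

Q ≈ 11800 J

Isobaric: W = nRΔT = (1.45)(8.314)(279) = 3363 J.
ΔU = nCᵥΔT with Cᵥ = 5R/2: ΔU = (1.45)(20.79)(279) = 8409 J.
Q = ΔU + W = 8409 + 3363 = 11772 J.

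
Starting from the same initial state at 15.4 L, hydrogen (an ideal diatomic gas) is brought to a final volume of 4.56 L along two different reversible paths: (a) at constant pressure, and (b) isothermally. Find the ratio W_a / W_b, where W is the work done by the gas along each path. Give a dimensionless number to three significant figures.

W_a / W_b ≈ 0.578

Path (a) isobaric: W = P₁(V₂ − V₁) → W_a/(P₁V₁) = -0.7039.
Path (b) isothermal: W = P₁V₁ ln(V₂/V₁) → W_b/(P₁V₁) = -1.217.
W_a / W_b = -0.7039 / -1.217 = 0.5784.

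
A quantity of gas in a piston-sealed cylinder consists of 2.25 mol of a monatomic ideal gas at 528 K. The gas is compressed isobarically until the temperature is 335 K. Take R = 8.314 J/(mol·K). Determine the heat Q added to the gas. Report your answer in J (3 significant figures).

Q ≈ -9030 J

Isobaric: W = nRΔT = (2.25)(8.314)(-193) = -3610 J.
ΔU = nCᵥΔT with Cᵥ = 3R/2: ΔU = (2.25)(12.47)(-193) = -5416 J.
Q = ΔU + W = -5416 − 3610 = -9026 J.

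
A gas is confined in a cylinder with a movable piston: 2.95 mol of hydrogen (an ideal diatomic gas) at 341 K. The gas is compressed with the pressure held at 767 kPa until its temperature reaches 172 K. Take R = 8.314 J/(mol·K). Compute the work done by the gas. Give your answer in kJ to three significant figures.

Isobaric: W = P ΔV = nR ΔT.
W = (2.95)(8.314)(172 − 341) = -4145 J.

W ≈ -4.14 kJ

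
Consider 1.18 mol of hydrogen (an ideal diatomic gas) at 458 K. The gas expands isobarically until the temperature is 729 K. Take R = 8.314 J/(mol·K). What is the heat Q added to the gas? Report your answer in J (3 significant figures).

Q ≈ 9310 J

Isobaric: W = nRΔT = (1.18)(8.314)(271) = 2659 J.
ΔU = nCᵥΔT with Cᵥ = 5R/2: ΔU = (1.18)(20.79)(271) = 6647 J.
Q = ΔU + W = 6647 + 2659 = 9305 J.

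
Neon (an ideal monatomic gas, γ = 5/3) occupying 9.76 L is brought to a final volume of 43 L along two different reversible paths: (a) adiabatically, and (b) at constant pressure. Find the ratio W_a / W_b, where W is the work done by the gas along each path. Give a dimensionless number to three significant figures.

Path (a) adiabatic: W = P₁V₁(1 − (V₁/V₂)^(γ−1))/(γ−1) → W_a/(P₁V₁) = 0.9419.
Path (b) isobaric: W = P₁(V₂ − V₁) → W_b/(P₁V₁) = 3.406.
W_a / W_b = 0.9419 / 3.406 = 0.2766.

W_a / W_b ≈ 0.277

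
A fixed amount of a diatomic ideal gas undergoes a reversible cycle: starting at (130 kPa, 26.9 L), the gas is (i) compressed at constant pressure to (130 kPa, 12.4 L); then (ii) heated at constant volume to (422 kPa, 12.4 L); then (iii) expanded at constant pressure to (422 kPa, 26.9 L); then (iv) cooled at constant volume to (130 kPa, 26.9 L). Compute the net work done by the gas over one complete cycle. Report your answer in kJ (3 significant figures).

Constant-volume legs do no work.
W(i) = (130)(12.4 − 26.9) = -1885 J; W(iii) = (422)(26.9 − 12.4) = 6119 J.
W_net = -1885 + 6119 = 4234 J (the clockwise enclosed area).

W_net ≈ 4.23 kJ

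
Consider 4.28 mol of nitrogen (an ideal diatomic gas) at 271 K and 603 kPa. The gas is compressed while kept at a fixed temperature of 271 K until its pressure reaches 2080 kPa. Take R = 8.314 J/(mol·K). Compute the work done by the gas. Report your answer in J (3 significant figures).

Isothermal process: W = nRT ln(V₂/V₁) = nRT ln(P₁/P₂).
W = (4.28)(8.314)(271) × ln(603/2080)
  = 9643 × ln(0.2899) = 9643 × -1.238
W_by_gas = -11940 J.

W ≈ -11900 J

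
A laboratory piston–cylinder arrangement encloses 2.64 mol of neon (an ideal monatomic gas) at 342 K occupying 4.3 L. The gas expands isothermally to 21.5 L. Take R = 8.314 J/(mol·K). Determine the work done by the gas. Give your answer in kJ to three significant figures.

W ≈ 12.1 kJ

Isothermal: W = nRT ln(V₂/V₁).
W = (2.64)(8.314)(342) × ln(21.5/4.3)
  = 7507 × 1.609
W_by_gas = 12081 J.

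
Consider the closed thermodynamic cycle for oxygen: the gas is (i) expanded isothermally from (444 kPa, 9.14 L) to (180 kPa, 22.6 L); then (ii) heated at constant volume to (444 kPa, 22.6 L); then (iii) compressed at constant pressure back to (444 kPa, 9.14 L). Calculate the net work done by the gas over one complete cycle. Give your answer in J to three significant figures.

Leg (i): W = PᵢVᵢ ln(V_f/Vᵢ) = (4058) ln(22.6/9.14) = 3674 J.
Leg (ii): W = 0.
Leg (iii): W = PΔV = (444)(9.14 − 22.6) = -5976 J.
W_net = 3674 − 5976 = -2302 J.

W_net ≈ -2300 J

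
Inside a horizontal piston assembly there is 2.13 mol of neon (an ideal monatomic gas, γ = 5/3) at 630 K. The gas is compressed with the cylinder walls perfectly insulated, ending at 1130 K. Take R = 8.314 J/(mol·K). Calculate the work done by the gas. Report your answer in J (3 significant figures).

W ≈ -13300 J

Adiabatic ⇒ Q = 0, so W_by = −ΔU = nCᵥ(T₁ − T₂).
Cᵥ = 3R/2 = 12.47 J/(mol·K).
W = (2.13)(12.47)(630 − 1130) = -13282 J.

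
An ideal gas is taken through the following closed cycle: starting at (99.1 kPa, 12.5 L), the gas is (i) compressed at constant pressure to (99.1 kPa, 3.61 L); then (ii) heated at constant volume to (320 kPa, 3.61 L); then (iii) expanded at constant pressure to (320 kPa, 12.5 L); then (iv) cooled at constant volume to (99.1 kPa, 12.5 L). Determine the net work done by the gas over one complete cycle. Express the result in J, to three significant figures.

W_net ≈ 1960 J

Constant-volume legs do no work.
W(i) = (99.1)(3.61 − 12.5) = -881 J; W(iii) = (320)(12.5 − 3.61) = 2845 J.
W_net = -881 + 2845 = 1964 J (the clockwise enclosed area).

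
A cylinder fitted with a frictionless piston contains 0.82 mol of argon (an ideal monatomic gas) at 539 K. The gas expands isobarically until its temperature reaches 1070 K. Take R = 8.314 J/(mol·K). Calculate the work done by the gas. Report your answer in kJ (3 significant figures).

W ≈ 3.62 kJ

Isobaric: W = P ΔV = nR ΔT.
W = (0.82)(8.314)(1070 − 539) = 3620 J.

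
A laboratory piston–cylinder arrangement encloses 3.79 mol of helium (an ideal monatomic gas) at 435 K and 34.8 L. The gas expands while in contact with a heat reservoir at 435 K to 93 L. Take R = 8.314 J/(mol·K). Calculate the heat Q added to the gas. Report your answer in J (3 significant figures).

Isothermal ⇒ ΔU = 0, so Q = W = nRT ln(V₂/V₁).
Q = (3.79)(8.314)(435) ln(93/34.8) = 13707 × 0.983 = 13474 J.

Q ≈ 13500 J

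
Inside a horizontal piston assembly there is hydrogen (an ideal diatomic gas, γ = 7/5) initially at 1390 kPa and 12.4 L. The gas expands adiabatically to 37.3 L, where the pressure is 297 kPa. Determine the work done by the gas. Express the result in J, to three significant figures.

Adiabatic: W = (P₁V₁ − P₂V₂)/(γ − 1) with γ = 7/5.
P₁V₁ = 17236 J, P₂V₂ = 11078 J.
W = (17236 − 11078) / 0.4 = 15395 J.

W ≈ 15400 J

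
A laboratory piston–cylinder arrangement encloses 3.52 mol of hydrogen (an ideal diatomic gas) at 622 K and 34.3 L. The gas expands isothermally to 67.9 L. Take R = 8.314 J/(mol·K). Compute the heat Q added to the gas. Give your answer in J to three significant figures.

Isothermal ⇒ ΔU = 0, so Q = W = nRT ln(V₂/V₁).
Q = (3.52)(8.314)(622) ln(67.9/34.3) = 18203 × 0.6829 = 12431 J.

Q ≈ 12400 J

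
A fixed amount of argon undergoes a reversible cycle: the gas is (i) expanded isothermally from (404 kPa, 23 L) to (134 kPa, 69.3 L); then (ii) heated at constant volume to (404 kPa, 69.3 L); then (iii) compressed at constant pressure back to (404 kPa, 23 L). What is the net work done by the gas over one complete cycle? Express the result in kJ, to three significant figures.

W_net ≈ -8.46 kJ

Leg (i): W = PᵢVᵢ ln(V_f/Vᵢ) = (9292) ln(69.3/23) = 10249 J.
Leg (ii): W = 0.
Leg (iii): W = PΔV = (404)(23 − 69.3) = -18705 J.
W_net = 10249 − 18705 = -8457 J.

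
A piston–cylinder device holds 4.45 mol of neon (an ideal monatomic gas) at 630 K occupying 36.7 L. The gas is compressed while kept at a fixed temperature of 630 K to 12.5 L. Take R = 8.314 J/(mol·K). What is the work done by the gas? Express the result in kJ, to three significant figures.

Isothermal: W = nRT ln(V₂/V₁).
W = (4.45)(8.314)(630) × ln(12.5/36.7)
  = 23308 × -1.077
W_by_gas = -25104 J.

W ≈ -25.1 kJ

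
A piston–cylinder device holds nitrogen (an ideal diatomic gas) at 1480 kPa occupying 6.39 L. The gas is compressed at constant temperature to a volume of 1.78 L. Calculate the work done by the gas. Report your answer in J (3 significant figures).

W ≈ -12100 J

Isothermal: W = nRT ln(V₂/V₁) = P₁V₁ ln(V₂/V₁).
P₁V₁ = (1480 kPa)(6.39 L) = 9457 J.
W = 9457 × ln(1.78/6.39) = 9457 × -1.278
W_by_gas = -12087 J.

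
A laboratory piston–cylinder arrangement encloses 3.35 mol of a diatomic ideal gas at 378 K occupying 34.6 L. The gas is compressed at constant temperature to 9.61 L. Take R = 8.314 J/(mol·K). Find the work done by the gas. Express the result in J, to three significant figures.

Isothermal: W = nRT ln(V₂/V₁).
W = (3.35)(8.314)(378) × ln(9.61/34.6)
  = 10528 × -1.281
W_by_gas = -13487 J.

W ≈ -13500 J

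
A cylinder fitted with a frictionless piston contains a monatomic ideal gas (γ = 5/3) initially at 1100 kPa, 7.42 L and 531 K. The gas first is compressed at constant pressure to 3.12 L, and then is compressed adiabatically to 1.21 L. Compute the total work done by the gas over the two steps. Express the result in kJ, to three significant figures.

Step 1 (isobaric): W = PΔV = (1100 kPa)(3.12 − 7.42 L) = -4730 J.
After step 1: P = 1100 kPa, V = 3.12 L, T = 223.3 K.
Step 2 (adiabatic): W = (P₁V₁ − P₂V₂)/(γ−1) = (3432 − 6453)/0.667 = -4532 J.
W_total = -4730 − 4532 = -9262 J.

W_total ≈ -9.26 kJ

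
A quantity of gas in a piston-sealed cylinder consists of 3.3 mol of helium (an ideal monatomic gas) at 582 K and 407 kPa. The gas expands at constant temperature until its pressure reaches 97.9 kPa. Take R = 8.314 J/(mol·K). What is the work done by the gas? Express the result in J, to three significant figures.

Isothermal process: W = nRT ln(V₂/V₁) = nRT ln(P₁/P₂).
W = (3.3)(8.314)(582) × ln(407/97.9)
  = 15968 × ln(4.157) = 15968 × 1.425
W_by_gas = 22752 J.

W ≈ 22800 J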